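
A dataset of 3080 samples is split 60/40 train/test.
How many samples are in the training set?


Test set = 3080 * 40% = 1232. Training set = 3080 - 1232 = 1848.

1848


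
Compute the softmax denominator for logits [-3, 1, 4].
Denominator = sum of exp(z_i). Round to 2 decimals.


Denom = e^-3=0.0498 + e^1=2.7183 + e^4=54.5982. Sum = 57.3663, which rounds to 57.37.

57.37


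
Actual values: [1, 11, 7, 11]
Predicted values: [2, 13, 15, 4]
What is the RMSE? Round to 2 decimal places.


MSE = 29.5000. RMSE = sqrt(29.5000) = 5.43.

5.43


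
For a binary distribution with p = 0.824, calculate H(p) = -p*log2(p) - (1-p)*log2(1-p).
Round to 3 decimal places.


H = -0.824*log2(0.824) - 0.176*log2(0.176) = 0.671.

0.671


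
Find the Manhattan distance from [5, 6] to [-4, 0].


d = sum of absolute differences: |5--4|=9 + |6-0|=6 = 15.

15


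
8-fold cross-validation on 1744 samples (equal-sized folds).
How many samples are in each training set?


Each validation fold has 1744/8 = 218 samples. Training set = 1744 - 218 = 1526.

1526


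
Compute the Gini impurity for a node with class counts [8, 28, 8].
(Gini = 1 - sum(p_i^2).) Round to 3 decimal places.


Total = 44. Proportions: 8/44, 28/44, 8/44. sum(p_i^2) = 0.4711. Gini = 1 - 0.4711 = 0.5289, which rounds to 0.529.

0.529


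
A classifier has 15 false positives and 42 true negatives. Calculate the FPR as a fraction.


FPR = FP / (FP + TN) = 15 / 57 = 5/19.

5/19


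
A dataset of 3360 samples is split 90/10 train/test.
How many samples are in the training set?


Test set = 3360 * 10% = 336. Training set = 3360 - 336 = 3024.

3024


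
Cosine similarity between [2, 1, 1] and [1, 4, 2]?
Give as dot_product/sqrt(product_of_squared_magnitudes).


dot = 8. |a|^2 = 6, |b|^2 = 21. cos = 8/sqrt(126).

8/sqrt(126)


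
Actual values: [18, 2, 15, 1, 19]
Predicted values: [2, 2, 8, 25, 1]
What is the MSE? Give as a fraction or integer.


MSE = (1/5) * ((18-2)^2=256 + (2-2)^2=0 + (15-8)^2=49 + (1-25)^2=576 + (19-1)^2=324). Sum = 1205. MSE = 241.

241


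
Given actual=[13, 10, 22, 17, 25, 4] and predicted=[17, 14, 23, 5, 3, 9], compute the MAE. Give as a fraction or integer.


MAE = (1/6) * (|13-17|=4 + |10-14|=4 + |22-23|=1 + |17-5|=12 + |25-3|=22 + |4-9|=5). Sum = 48. MAE = 8.

8


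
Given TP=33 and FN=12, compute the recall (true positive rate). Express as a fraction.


Recall = TP / (TP + FN) = 33 / 45 = 11/15.

11/15


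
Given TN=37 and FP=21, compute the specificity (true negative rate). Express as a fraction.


Specificity = TN / (TN + FP) = 37 / 58 = 37/58.

37/58


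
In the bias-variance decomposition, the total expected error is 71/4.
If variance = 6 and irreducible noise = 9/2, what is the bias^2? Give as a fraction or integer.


Total error = bias^2 + variance + irreducible noise. So bias^2 = 71/4 - 6 - 9/2 = 29/4.

29/4


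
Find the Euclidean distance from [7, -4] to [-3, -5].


d = sqrt(sum of squared differences). (7--3)^2=100, (-4--5)^2=1. Sum = 101.

sqrt(101)


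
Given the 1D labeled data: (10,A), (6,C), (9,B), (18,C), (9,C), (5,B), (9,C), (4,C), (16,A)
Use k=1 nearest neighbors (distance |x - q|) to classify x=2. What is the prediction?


Distances: |10-2|=8, |6-2|=4, |9-2|=7, |18-2|=16, |9-2|=7, |5-2|=3, |9-2|=7, |4-2|=2, |16-2|=14. 1 nearest: (4,C). Counts: {'C': 1}. Majority class: C.

C


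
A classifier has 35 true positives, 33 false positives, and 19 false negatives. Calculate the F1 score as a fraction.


Precision = 35/68 = 35/68. Recall = 35/54 = 35/54. F1 = 2*P*R/(P+R) = 35/61.

35/61


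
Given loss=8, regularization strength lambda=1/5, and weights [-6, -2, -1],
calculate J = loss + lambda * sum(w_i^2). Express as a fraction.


L2 sq norm = sum(w^2) = 41. J = 8 + 1/5 * 41 = 81/5.

81/5


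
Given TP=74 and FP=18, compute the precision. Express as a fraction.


Precision = TP / (TP + FP) = 74 / 92 = 37/46.

37/46


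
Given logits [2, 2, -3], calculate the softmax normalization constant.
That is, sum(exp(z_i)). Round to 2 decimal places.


Denom = e^2=7.3891 + e^2=7.3891 + e^-3=0.0498. Sum = 14.8280, which rounds to 14.83.

14.83


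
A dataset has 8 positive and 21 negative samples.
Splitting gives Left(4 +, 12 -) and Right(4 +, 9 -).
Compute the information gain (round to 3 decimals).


H(parent) = 0.8498. H(left) = 0.8113, H(right) = 0.8905. Weighted = (16/29)*0.8113 + (13/29)*0.8905 = 0.8468. IG = 0.8498 - 0.8468 = 0.0030, which rounds to 0.003.

0.003


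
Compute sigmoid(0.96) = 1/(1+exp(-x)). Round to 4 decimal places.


sigma(0.96) = 1/(1+e^(-0.96)) = 1/(1+0.382893) = 1/1.382893 = 0.7231.

0.7231


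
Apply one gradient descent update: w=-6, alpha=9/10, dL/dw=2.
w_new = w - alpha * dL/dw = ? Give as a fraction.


w_new = -6 - 9/10 * 2 = -6 - 9/5 = -39/5.

-39/5


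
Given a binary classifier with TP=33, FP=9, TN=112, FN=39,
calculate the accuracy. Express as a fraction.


Accuracy = (TP + TN) / (TP + TN + FP + FN) = (33 + 112) / 193 = 145/193.

145/193


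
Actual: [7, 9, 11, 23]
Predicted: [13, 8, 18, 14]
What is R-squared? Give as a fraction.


Mean(y) = 25/2. SS_res = 167. SS_tot = 155. R^2 = 1 - 167/(155) = -12/155.

-12/155


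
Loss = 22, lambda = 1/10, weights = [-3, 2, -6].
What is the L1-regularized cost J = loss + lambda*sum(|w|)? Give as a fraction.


L1 norm = sum(|w|) = 11. J = 22 + 1/10 * 11 = 231/10.

231/10


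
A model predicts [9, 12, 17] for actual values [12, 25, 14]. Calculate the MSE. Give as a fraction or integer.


MSE = (1/3) * ((12-9)^2=9 + (25-12)^2=169 + (14-17)^2=9). Sum = 187. MSE = 187/3.

187/3


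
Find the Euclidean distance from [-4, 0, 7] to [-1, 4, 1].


d = sqrt(sum of squared differences). (-4--1)^2=9, (0-4)^2=16, (7-1)^2=36. Sum = 61.

sqrt(61)


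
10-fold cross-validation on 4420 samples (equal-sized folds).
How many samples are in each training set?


Each validation fold has 4420/10 = 442 samples. Training set = 4420 - 442 = 3978.

3978


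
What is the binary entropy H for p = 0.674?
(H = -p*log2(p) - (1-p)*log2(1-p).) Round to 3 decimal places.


H = -0.674*log2(0.674) - 0.326*log2(0.326) = 0.911.

0.911


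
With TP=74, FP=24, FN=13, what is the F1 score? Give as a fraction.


Precision = 74/98 = 37/49. Recall = 74/87 = 74/87. F1 = 2*P*R/(P+R) = 4/5.

4/5


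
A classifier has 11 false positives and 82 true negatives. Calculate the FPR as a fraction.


FPR = FP / (FP + TN) = 11 / 93 = 11/93.

11/93


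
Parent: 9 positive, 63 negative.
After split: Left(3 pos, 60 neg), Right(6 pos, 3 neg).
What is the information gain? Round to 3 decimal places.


H(parent) = 0.5436. H(left) = 0.2762, H(right) = 0.9183. Weighted = (63/72)*0.2762 + (9/72)*0.9183 = 0.3565. IG = 0.5436 - 0.3565 = 0.1871, which rounds to 0.187.

0.187


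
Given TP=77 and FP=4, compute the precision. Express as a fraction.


Precision = TP / (TP + FP) = 77 / 81 = 77/81.

77/81


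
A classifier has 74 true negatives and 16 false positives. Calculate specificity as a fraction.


Specificity = TN / (TN + FP) = 74 / 90 = 37/45.

37/45


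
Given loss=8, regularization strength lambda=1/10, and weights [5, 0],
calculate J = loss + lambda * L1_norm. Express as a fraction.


L1 norm = sum(|w|) = 5. J = 8 + 1/10 * 5 = 17/2.

17/2


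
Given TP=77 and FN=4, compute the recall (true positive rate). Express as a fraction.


Recall = TP / (TP + FN) = 77 / 81 = 77/81.

77/81


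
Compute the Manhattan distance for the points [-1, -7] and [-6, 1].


d = sum of absolute differences: |-1--6|=5 + |-7-1|=8 = 13.

13


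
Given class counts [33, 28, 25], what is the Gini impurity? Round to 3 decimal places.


Total = 86. Proportions: 33/86, 28/86, 25/86. sum(p_i^2) = 0.3378. Gini = 1 - 0.3378 = 0.6622, which rounds to 0.662.

0.662


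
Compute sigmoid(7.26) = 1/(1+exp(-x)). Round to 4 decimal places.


sigma(7.26) = 1/(1+e^(-7.26)) = 1/(1+0.000703) = 1/1.000703 = 0.9993.

0.9993


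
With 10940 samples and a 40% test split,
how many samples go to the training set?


Test set = 10940 * 40% = 4376. Training set = 10940 - 4376 = 6564.

6564


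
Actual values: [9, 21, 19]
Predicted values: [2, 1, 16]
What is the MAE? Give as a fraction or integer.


MAE = (1/3) * (|9-2|=7 + |21-1|=20 + |19-16|=3). Sum = 30. MAE = 10.

10


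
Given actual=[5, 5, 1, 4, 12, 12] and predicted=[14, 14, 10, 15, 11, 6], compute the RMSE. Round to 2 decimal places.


MSE = 66.8333. RMSE = sqrt(66.8333) = 8.18.

8.18


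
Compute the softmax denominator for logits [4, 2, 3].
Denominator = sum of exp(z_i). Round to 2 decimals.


Denom = e^4=54.5982 + e^2=7.3891 + e^3=20.0855. Sum = 82.0728, which rounds to 82.07.

82.07


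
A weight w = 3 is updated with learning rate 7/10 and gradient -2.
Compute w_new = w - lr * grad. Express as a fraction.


w_new = 3 - 7/10 * -2 = 3 - -7/5 = 22/5.

22/5


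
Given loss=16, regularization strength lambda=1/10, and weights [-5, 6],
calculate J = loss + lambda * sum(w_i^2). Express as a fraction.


L2 sq norm = sum(w^2) = 61. J = 16 + 1/10 * 61 = 221/10.

221/10


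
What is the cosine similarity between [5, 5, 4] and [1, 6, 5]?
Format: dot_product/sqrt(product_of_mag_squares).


dot = 55. |a|^2 = 66, |b|^2 = 62. cos = 55/sqrt(4092).

55/sqrt(4092)


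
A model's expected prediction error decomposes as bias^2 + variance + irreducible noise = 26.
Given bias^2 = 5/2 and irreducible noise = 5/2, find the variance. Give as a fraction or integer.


Total error = bias^2 + variance + irreducible noise. So variance = 26 - 5/2 - 5/2 = 21.

21


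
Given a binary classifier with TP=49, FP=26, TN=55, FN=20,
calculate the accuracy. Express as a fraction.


Accuracy = (TP + TN) / (TP + TN + FP + FN) = (49 + 55) / 150 = 52/75.

52/75


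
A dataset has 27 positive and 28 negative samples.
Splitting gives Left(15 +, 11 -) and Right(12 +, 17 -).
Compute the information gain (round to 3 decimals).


H(parent) = 0.9998. H(left) = 0.9829, H(right) = 0.9784. Weighted = (26/55)*0.9829 + (29/55)*0.9784 = 0.9805. IG = 0.9998 - 0.9805 = 0.0193, which rounds to 0.019.

0.019


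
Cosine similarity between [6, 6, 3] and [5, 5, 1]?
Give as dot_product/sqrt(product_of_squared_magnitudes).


dot = 63. |a|^2 = 81, |b|^2 = 51. cos = 63/sqrt(4131).

63/sqrt(4131)


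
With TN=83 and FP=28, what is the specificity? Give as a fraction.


Specificity = TN / (TN + FP) = 83 / 111 = 83/111.

83/111


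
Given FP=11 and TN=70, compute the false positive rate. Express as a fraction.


FPR = FP / (FP + TN) = 11 / 81 = 11/81.

11/81


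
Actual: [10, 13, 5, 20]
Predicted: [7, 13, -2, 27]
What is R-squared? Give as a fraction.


Mean(y) = 12. SS_res = 107. SS_tot = 118. R^2 = 1 - 107/(118) = 11/118.

11/118


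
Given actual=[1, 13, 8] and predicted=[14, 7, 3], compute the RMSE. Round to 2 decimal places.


MSE = 76.6667. RMSE = sqrt(76.6667) = 8.76.

8.76


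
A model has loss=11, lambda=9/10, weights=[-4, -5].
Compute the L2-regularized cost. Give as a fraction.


L2 sq norm = sum(w^2) = 41. J = 11 + 9/10 * 41 = 479/10.

479/10


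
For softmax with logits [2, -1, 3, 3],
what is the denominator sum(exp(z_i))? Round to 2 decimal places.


Denom = e^2=7.3891 + e^-1=0.3679 + e^3=20.0855 + e^3=20.0855. Sum = 47.9280, which rounds to 47.93.

47.93


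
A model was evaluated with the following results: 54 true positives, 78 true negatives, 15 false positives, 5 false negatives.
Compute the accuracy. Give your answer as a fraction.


Accuracy = (TP + TN) / (TP + TN + FP + FN) = (54 + 78) / 152 = 33/38.

33/38


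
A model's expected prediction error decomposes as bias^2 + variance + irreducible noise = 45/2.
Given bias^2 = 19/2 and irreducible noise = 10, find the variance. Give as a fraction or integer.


Total error = bias^2 + variance + irreducible noise. So variance = 45/2 - 19/2 - 10 = 3.

3


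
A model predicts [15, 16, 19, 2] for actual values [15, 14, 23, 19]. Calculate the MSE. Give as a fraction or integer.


MSE = (1/4) * ((15-15)^2=0 + (14-16)^2=4 + (23-19)^2=16 + (19-2)^2=289). Sum = 309. MSE = 309/4.

309/4


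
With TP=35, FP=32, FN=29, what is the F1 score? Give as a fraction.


Precision = 35/67 = 35/67. Recall = 35/64 = 35/64. F1 = 2*P*R/(P+R) = 70/131.

70/131


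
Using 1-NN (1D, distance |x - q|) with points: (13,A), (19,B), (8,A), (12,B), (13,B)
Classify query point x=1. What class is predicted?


Distances: |13-1|=12, |19-1|=18, |8-1|=7, |12-1|=11, |13-1|=12. 1 nearest: (8,A). Counts: {'A': 1}. Majority class: A.

A


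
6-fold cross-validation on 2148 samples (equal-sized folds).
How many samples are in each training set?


Each validation fold has 2148/6 = 358 samples. Training set = 2148 - 358 = 1790.

1790


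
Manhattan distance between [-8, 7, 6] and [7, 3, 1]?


d = sum of absolute differences: |-8-7|=15 + |7-3|=4 + |6-1|=5 = 24.

24


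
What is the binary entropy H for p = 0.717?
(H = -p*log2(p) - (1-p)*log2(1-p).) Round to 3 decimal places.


H = -0.717*log2(0.717) - 0.283*log2(0.283) = 0.860.

0.860


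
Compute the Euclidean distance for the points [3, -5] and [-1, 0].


d = sqrt(sum of squared differences). (3--1)^2=16, (-5-0)^2=25. Sum = 41.

sqrt(41)


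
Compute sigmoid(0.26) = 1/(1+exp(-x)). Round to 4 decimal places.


sigma(0.26) = 1/(1+e^(-0.26)) = 1/(1+0.771052) = 1/1.771052 = 0.5646.

0.5646


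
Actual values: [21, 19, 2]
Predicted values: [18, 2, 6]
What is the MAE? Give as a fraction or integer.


MAE = (1/3) * (|21-18|=3 + |19-2|=17 + |2-6|=4). Sum = 24. MAE = 8.

8


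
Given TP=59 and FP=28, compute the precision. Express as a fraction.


Precision = TP / (TP + FP) = 59 / 87 = 59/87.

59/87


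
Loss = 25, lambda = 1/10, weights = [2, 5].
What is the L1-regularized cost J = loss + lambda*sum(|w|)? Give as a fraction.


L1 norm = sum(|w|) = 7. J = 25 + 1/10 * 7 = 257/10.

257/10


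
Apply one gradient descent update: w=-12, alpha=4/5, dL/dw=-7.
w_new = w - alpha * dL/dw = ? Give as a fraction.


w_new = -12 - 4/5 * -7 = -12 - -28/5 = -32/5.

-32/5


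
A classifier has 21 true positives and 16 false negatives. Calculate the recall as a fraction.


Recall = TP / (TP + FN) = 21 / 37 = 21/37.

21/37


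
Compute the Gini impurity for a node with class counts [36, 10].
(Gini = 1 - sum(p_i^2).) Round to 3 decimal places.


Total = 46. Proportions: 36/46, 10/46. sum(p_i^2) = 0.6597. Gini = 1 - 0.6597 = 0.3403, which rounds to 0.340.

0.340


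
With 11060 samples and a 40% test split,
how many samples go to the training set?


Test set = 11060 * 40% = 4424. Training set = 11060 - 4424 = 6636.

6636


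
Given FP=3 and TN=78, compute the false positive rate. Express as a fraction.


FPR = FP / (FP + TN) = 3 / 81 = 1/27.

1/27


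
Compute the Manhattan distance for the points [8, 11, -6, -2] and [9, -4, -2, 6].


d = sum of absolute differences: |8-9|=1 + |11--4|=15 + |-6--2|=4 + |-2-6|=8 = 28.

28


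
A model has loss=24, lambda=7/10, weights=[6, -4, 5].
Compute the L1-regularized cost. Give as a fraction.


L1 norm = sum(|w|) = 15. J = 24 + 7/10 * 15 = 69/2.

69/2


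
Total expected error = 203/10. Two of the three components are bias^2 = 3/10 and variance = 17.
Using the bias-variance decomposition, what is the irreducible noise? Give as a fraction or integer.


Total error = bias^2 + variance + irreducible noise. So irreducible noise = 203/10 - 3/10 - 17 = 3.

3


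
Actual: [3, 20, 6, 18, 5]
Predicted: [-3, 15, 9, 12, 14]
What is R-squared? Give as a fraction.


Mean(y) = 52/5. SS_res = 187. SS_tot = 1266/5. R^2 = 1 - 187/(1266/5) = 331/1266.

331/1266


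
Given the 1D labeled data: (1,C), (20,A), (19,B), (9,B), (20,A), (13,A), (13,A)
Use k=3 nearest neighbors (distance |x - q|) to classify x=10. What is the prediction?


Distances: |1-10|=9, |20-10|=10, |19-10|=9, |9-10|=1, |20-10|=10, |13-10|=3, |13-10|=3. 3 nearest: (9,B), (13,A), (13,A). Counts: {'B': 1, 'A': 2}. Majority class: A.

A


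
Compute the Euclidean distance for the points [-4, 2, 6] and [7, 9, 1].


d = sqrt(sum of squared differences). (-4-7)^2=121, (2-9)^2=49, (6-1)^2=25. Sum = 195.

sqrt(195)


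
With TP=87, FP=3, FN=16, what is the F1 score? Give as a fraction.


Precision = 87/90 = 29/30. Recall = 87/103 = 87/103. F1 = 2*P*R/(P+R) = 174/193.

174/193


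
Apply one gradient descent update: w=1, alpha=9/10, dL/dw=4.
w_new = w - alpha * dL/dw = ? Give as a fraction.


w_new = 1 - 9/10 * 4 = 1 - 18/5 = -13/5.

-13/5


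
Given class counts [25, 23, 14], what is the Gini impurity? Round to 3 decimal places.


Total = 62. Proportions: 25/62, 23/62, 14/62. sum(p_i^2) = 0.3512. Gini = 1 - 0.3512 = 0.6488, which rounds to 0.649.

0.649


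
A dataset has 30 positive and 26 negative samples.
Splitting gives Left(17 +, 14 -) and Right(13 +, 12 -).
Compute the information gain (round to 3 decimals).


H(parent) = 0.9963. H(left) = 0.9932, H(right) = 0.9988. Weighted = (31/56)*0.9932 + (25/56)*0.9988 = 0.9957. IG = 0.9963 - 0.9957 = 0.0006, which rounds to 0.001.

0.001


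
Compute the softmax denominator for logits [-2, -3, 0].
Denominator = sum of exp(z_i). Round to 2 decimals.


Denom = e^-2=0.1353 + e^-3=0.0498 + e^0=1.0000. Sum = 1.1851, which rounds to 1.19.

1.19


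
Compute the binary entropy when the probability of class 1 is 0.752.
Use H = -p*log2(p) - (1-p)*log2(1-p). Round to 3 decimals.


H = -0.752*log2(0.752) - 0.248*log2(0.248) = 0.808.

0.808


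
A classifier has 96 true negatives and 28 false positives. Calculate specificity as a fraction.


Specificity = TN / (TN + FP) = 96 / 124 = 24/31.

24/31


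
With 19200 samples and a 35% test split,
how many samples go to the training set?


Test set = 19200 * 35% = 6720. Training set = 19200 - 6720 = 12480.

12480


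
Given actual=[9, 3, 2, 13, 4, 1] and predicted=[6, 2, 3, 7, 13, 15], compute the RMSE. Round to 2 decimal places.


MSE = 54.0000. RMSE = sqrt(54.0000) = 7.35.

7.35


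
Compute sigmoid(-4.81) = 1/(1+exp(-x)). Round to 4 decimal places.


sigma(-4.81) = 1/(1+e^(4.81)) = 1/(1+122.731618) = 1/123.731618 = 0.0081.

0.0081


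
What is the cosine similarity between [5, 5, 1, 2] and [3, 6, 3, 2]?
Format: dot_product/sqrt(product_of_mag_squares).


dot = 52. |a|^2 = 55, |b|^2 = 58. cos = 52/sqrt(3190).

52/sqrt(3190)


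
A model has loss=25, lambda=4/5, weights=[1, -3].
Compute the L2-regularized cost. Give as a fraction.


L2 sq norm = sum(w^2) = 10. J = 25 + 4/5 * 10 = 33.

33


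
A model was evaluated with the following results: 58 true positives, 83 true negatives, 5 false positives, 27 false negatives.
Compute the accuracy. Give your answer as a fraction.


Accuracy = (TP + TN) / (TP + TN + FP + FN) = (58 + 83) / 173 = 141/173.

141/173


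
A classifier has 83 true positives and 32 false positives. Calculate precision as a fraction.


Precision = TP / (TP + FP) = 83 / 115 = 83/115.

83/115


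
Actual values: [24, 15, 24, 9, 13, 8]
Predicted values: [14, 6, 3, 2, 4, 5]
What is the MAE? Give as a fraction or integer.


MAE = (1/6) * (|24-14|=10 + |15-6|=9 + |24-3|=21 + |9-2|=7 + |13-4|=9 + |8-5|=3). Sum = 59. MAE = 59/6.

59/6


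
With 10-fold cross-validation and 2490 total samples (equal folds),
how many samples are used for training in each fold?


Each validation fold has 2490/10 = 249 samples. Training set = 2490 - 249 = 2241.

2241


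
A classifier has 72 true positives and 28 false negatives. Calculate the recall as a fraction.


Recall = TP / (TP + FN) = 72 / 100 = 18/25.

18/25


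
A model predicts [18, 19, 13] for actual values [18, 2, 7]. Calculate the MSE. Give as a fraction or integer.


MSE = (1/3) * ((18-18)^2=0 + (2-19)^2=289 + (7-13)^2=36). Sum = 325. MSE = 325/3.

325/3


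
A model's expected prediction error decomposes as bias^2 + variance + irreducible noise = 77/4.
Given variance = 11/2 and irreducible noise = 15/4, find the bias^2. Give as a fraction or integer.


Total error = bias^2 + variance + irreducible noise. So bias^2 = 77/4 - 11/2 - 15/4 = 10.

10


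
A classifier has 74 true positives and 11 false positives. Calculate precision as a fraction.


Precision = TP / (TP + FP) = 74 / 85 = 74/85.

74/85


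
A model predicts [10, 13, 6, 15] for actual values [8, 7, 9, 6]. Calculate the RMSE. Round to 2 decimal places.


MSE = 32.5000. RMSE = sqrt(32.5000) = 5.70.

5.70


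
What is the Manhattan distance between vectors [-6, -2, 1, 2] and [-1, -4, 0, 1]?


d = sum of absolute differences: |-6--1|=5 + |-2--4|=2 + |1-0|=1 + |2-1|=1 = 9.

9


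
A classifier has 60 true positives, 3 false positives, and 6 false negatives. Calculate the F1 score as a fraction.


Precision = 60/63 = 20/21. Recall = 60/66 = 10/11. F1 = 2*P*R/(P+R) = 40/43.

40/43


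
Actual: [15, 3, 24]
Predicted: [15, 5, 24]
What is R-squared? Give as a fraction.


Mean(y) = 14. SS_res = 4. SS_tot = 222. R^2 = 1 - 4/(222) = 109/111.

109/111


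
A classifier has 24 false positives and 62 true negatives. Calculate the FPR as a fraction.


FPR = FP / (FP + TN) = 24 / 86 = 12/43.

12/43


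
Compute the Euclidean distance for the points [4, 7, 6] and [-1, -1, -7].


d = sqrt(sum of squared differences). (4--1)^2=25, (7--1)^2=64, (6--7)^2=169. Sum = 258.

sqrt(258)


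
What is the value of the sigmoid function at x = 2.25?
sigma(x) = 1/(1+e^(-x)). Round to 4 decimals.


sigma(2.25) = 1/(1+e^(-2.25)) = 1/(1+0.105399) = 1/1.105399 = 0.9047.

0.9047


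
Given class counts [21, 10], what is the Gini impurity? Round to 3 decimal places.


Total = 31. Proportions: 21/31, 10/31. sum(p_i^2) = 0.5630. Gini = 1 - 0.5630 = 0.4370, which rounds to 0.437.

0.437


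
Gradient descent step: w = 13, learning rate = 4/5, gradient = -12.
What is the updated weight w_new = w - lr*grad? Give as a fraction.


w_new = 13 - 4/5 * -12 = 13 - -48/5 = 113/5.

113/5


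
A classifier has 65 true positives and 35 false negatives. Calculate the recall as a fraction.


Recall = TP / (TP + FN) = 65 / 100 = 13/20.

13/20


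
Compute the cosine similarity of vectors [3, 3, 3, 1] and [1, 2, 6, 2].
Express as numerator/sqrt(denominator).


dot = 29. |a|^2 = 28, |b|^2 = 45. cos = 29/sqrt(1260).

29/sqrt(1260)


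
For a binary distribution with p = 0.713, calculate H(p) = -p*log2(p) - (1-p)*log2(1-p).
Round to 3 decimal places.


H = -0.713*log2(0.713) - 0.287*log2(0.287) = 0.865.

0.865


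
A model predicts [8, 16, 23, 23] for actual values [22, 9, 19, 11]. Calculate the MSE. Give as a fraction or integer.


MSE = (1/4) * ((22-8)^2=196 + (9-16)^2=49 + (19-23)^2=16 + (11-23)^2=144). Sum = 405. MSE = 405/4.

405/4


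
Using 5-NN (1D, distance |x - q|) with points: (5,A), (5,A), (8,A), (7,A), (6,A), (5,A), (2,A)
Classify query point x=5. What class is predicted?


Distances: |5-5|=0, |5-5|=0, |8-5|=3, |7-5|=2, |6-5|=1, |5-5|=0, |2-5|=3. 5 nearest: (5,A), (5,A), (5,A), (6,A), (7,A). Counts: {'A': 5}. Majority class: A.

A


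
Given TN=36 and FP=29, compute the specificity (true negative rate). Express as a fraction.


Specificity = TN / (TN + FP) = 36 / 65 = 36/65.

36/65


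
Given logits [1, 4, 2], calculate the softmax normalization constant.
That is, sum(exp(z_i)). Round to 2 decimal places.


Denom = e^1=2.7183 + e^4=54.5982 + e^2=7.3891. Sum = 64.7056, which rounds to 64.71.

64.71


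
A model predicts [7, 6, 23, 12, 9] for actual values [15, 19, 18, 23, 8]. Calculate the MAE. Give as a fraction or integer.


MAE = (1/5) * (|15-7|=8 + |19-6|=13 + |18-23|=5 + |23-12|=11 + |8-9|=1). Sum = 38. MAE = 38/5.

38/5


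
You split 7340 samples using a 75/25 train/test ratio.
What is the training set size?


Test set = 7340 * 25% = 1835. Training set = 7340 - 1835 = 5505.

5505


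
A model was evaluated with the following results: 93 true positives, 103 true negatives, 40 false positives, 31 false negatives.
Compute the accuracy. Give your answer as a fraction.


Accuracy = (TP + TN) / (TP + TN + FP + FN) = (93 + 103) / 267 = 196/267.

196/267


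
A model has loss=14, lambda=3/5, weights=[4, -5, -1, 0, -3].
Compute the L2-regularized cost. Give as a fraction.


L2 sq norm = sum(w^2) = 51. J = 14 + 3/5 * 51 = 223/5.

223/5


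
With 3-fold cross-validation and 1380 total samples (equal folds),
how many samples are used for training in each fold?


Each validation fold has 1380/3 = 460 samples. Training set = 1380 - 460 = 920.

920


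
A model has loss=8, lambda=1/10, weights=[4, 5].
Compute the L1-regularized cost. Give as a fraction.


L1 norm = sum(|w|) = 9. J = 8 + 1/10 * 9 = 89/10.

89/10


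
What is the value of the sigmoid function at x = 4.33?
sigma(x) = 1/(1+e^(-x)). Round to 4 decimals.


sigma(4.33) = 1/(1+e^(-4.33)) = 1/(1+0.013168) = 1/1.013168 = 0.9870.

0.9870


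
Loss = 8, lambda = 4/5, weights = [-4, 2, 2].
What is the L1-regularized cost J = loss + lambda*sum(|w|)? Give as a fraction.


L1 norm = sum(|w|) = 8. J = 8 + 4/5 * 8 = 72/5.

72/5


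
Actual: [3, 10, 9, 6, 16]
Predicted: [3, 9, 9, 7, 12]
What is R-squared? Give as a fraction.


Mean(y) = 44/5. SS_res = 18. SS_tot = 474/5. R^2 = 1 - 18/(474/5) = 64/79.

64/79


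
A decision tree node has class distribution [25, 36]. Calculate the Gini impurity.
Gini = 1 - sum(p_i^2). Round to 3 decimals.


Total = 61. Proportions: 25/61, 36/61. sum(p_i^2) = 0.5163. Gini = 1 - 0.5163 = 0.4837, which rounds to 0.484.

0.484


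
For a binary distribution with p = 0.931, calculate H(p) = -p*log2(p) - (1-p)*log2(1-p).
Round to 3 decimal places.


H = -0.931*log2(0.931) - 0.069*log2(0.069) = 0.362.

0.362


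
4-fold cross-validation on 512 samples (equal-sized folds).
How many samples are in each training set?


Each validation fold has 512/4 = 128 samples. Training set = 512 - 128 = 384.

384


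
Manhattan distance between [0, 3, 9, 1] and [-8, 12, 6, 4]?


d = sum of absolute differences: |0--8|=8 + |3-12|=9 + |9-6|=3 + |1-4|=3 = 23.

23


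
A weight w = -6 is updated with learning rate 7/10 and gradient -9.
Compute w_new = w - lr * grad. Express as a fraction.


w_new = -6 - 7/10 * -9 = -6 - -63/10 = 3/10.

3/10


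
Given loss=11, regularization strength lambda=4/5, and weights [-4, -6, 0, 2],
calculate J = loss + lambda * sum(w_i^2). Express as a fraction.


L2 sq norm = sum(w^2) = 56. J = 11 + 4/5 * 56 = 279/5.

279/5


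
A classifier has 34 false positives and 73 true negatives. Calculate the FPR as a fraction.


FPR = FP / (FP + TN) = 34 / 107 = 34/107.

34/107


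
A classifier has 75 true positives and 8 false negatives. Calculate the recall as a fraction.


Recall = TP / (TP + FN) = 75 / 83 = 75/83.

75/83


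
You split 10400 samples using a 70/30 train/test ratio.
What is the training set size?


Test set = 10400 * 30% = 3120. Training set = 10400 - 3120 = 7280.

7280


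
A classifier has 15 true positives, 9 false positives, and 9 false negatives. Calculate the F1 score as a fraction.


Precision = 15/24 = 5/8. Recall = 15/24 = 5/8. F1 = 2*P*R/(P+R) = 5/8.

5/8


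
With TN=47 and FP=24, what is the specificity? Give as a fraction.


Specificity = TN / (TN + FP) = 47 / 71 = 47/71.

47/71


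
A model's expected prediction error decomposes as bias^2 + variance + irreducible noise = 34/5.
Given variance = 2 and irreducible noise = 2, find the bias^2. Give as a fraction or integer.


Total error = bias^2 + variance + irreducible noise. So bias^2 = 34/5 - 2 - 2 = 14/5.

14/5


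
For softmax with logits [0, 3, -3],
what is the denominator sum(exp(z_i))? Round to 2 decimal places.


Denom = e^0=1.0000 + e^3=20.0855 + e^-3=0.0498. Sum = 21.1353, which rounds to 21.14.

21.14


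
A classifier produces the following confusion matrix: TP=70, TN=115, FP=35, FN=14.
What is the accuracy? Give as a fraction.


Accuracy = (TP + TN) / (TP + TN + FP + FN) = (70 + 115) / 234 = 185/234.

185/234


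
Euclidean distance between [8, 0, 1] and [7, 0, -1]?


d = sqrt(sum of squared differences). (8-7)^2=1, (0-0)^2=0, (1--1)^2=4. Sum = 5.

sqrt(5)


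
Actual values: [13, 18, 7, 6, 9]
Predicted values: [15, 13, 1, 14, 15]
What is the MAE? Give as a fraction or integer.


MAE = (1/5) * (|13-15|=2 + |18-13|=5 + |7-1|=6 + |6-14|=8 + |9-15|=6). Sum = 27. MAE = 27/5.

27/5


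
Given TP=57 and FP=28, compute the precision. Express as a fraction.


Precision = TP / (TP + FP) = 57 / 85 = 57/85.

57/85


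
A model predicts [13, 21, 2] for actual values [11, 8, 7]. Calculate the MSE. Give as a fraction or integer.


MSE = (1/3) * ((11-13)^2=4 + (8-21)^2=169 + (7-2)^2=25). Sum = 198. MSE = 66.

66


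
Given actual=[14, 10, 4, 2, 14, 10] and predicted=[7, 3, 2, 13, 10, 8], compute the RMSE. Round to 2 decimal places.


MSE = 40.5000. RMSE = sqrt(40.5000) = 6.36.

6.36


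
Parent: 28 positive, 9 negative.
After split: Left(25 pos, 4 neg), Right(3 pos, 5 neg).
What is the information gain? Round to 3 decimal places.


H(parent) = 0.8004. H(left) = 0.5788, H(right) = 0.9544. Weighted = (29/37)*0.5788 + (8/37)*0.9544 = 0.6600. IG = 0.8004 - 0.6600 = 0.1404, which rounds to 0.140.

0.140


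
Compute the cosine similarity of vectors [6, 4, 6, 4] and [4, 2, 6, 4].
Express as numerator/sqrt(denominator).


dot = 84. |a|^2 = 104, |b|^2 = 72. cos = 84/sqrt(7488).

84/sqrt(7488)


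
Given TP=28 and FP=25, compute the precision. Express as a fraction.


Precision = TP / (TP + FP) = 28 / 53 = 28/53.

28/53


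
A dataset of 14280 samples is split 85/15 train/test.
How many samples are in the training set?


Test set = 14280 * 15% = 2142. Training set = 14280 - 2142 = 12138.

12138


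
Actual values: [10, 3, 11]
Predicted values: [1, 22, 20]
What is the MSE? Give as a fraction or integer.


MSE = (1/3) * ((10-1)^2=81 + (3-22)^2=361 + (11-20)^2=81). Sum = 523. MSE = 523/3.

523/3


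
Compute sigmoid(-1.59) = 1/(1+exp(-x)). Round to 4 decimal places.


sigma(-1.59) = 1/(1+e^(1.59)) = 1/(1+4.903749) = 1/5.903749 = 0.1694.

0.1694


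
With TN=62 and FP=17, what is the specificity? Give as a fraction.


Specificity = TN / (TN + FP) = 62 / 79 = 62/79.

62/79


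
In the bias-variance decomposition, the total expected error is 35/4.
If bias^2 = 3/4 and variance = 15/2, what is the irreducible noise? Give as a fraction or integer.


Total error = bias^2 + variance + irreducible noise. So irreducible noise = 35/4 - 3/4 - 15/2 = 1/2.

1/2


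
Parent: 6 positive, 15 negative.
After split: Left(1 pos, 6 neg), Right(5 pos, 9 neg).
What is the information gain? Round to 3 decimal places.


H(parent) = 0.8631. H(left) = 0.5917, H(right) = 0.9403. Weighted = (7/21)*0.5917 + (14/21)*0.9403 = 0.8241. IG = 0.8631 - 0.8241 = 0.0390, which rounds to 0.039.

0.039


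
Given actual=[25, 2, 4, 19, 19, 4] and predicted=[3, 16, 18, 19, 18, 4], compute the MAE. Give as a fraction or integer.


MAE = (1/6) * (|25-3|=22 + |2-16|=14 + |4-18|=14 + |19-19|=0 + |19-18|=1 + |4-4|=0). Sum = 51. MAE = 17/2.

17/2


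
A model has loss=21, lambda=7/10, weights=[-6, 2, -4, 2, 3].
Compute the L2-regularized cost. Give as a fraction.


L2 sq norm = sum(w^2) = 69. J = 21 + 7/10 * 69 = 693/10.

693/10


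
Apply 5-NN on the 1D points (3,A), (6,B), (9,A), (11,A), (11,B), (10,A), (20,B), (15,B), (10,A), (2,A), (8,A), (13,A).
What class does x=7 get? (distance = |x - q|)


Distances: |3-7|=4, |6-7|=1, |9-7|=2, |11-7|=4, |11-7|=4, |10-7|=3, |20-7|=13, |15-7|=8, |10-7|=3, |2-7|=5, |8-7|=1, |13-7|=6. 5 nearest: (8,A), (6,B), (9,A), (10,A), (10,A). Counts: {'A': 4, 'B': 1}. Majority class: A.

A


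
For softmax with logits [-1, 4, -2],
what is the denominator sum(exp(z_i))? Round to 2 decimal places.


Denom = e^-1=0.3679 + e^4=54.5982 + e^-2=0.1353. Sum = 55.1014, which rounds to 55.10.

55.10


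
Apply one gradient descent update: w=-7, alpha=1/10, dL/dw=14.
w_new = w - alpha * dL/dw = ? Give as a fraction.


w_new = -7 - 1/10 * 14 = -7 - 7/5 = -42/5.

-42/5


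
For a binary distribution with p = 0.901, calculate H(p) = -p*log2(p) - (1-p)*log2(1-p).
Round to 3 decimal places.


H = -0.901*log2(0.901) - 0.099*log2(0.099) = 0.466.

0.466


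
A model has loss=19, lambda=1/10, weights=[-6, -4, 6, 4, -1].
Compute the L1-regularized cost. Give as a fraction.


L1 norm = sum(|w|) = 21. J = 19 + 1/10 * 21 = 211/10.

211/10


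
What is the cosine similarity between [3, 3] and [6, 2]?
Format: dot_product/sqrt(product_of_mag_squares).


dot = 24. |a|^2 = 18, |b|^2 = 40. cos = 24/sqrt(720).

24/sqrt(720)


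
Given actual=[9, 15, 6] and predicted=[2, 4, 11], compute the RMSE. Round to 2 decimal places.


MSE = 65.0000. RMSE = sqrt(65.0000) = 8.06.

8.06


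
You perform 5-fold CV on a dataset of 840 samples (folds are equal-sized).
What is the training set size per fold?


Each validation fold has 840/5 = 168 samples. Training set = 840 - 168 = 672.

672


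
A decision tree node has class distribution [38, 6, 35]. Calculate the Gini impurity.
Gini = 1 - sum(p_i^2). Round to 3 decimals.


Total = 79. Proportions: 38/79, 6/79, 35/79. sum(p_i^2) = 0.4334. Gini = 1 - 0.4334 = 0.5666, which rounds to 0.567.

0.567


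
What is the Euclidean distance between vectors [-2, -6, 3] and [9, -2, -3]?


d = sqrt(sum of squared differences). (-2-9)^2=121, (-6--2)^2=16, (3--3)^2=36. Sum = 173.

sqrt(173)


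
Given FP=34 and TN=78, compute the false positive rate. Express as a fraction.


FPR = FP / (FP + TN) = 34 / 112 = 17/56.

17/56


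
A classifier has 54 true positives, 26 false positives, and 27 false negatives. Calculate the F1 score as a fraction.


Precision = 54/80 = 27/40. Recall = 54/81 = 2/3. F1 = 2*P*R/(P+R) = 108/161.

108/161


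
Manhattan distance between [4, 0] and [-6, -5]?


d = sum of absolute differences: |4--6|=10 + |0--5|=5 = 15.

15


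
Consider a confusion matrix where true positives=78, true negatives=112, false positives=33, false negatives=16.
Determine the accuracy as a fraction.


Accuracy = (TP + TN) / (TP + TN + FP + FN) = (78 + 112) / 239 = 190/239.

190/239


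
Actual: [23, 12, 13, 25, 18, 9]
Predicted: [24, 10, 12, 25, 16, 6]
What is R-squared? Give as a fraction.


Mean(y) = 50/3. SS_res = 19. SS_tot = 616/3. R^2 = 1 - 19/(616/3) = 559/616.

559/616


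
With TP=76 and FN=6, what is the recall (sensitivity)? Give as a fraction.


Recall = TP / (TP + FN) = 76 / 82 = 38/41.

38/41


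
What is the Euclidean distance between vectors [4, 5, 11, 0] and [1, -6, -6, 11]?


d = sqrt(sum of squared differences). (4-1)^2=9, (5--6)^2=121, (11--6)^2=289, (0-11)^2=121. Sum = 540.

sqrt(540)


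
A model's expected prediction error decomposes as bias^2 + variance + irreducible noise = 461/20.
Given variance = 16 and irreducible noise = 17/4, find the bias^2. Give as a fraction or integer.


Total error = bias^2 + variance + irreducible noise. So bias^2 = 461/20 - 16 - 17/4 = 14/5.

14/5


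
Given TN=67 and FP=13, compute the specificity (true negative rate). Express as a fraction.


Specificity = TN / (TN + FP) = 67 / 80 = 67/80.

67/80


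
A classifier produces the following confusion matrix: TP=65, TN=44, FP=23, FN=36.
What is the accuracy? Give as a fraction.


Accuracy = (TP + TN) / (TP + TN + FP + FN) = (65 + 44) / 168 = 109/168.

109/168


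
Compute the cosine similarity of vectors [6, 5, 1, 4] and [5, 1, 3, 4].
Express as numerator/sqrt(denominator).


dot = 54. |a|^2 = 78, |b|^2 = 51. cos = 54/sqrt(3978).

54/sqrt(3978)


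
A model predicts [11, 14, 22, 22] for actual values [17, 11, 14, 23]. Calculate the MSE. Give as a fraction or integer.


MSE = (1/4) * ((17-11)^2=36 + (11-14)^2=9 + (14-22)^2=64 + (23-22)^2=1). Sum = 110. MSE = 55/2.

55/2


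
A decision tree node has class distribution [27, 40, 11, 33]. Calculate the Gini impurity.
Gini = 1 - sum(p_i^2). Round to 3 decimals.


Total = 111. Proportions: 27/111, 40/111, 11/111, 33/111. sum(p_i^2) = 0.2872. Gini = 1 - 0.2872 = 0.7128, which rounds to 0.713.

0.713


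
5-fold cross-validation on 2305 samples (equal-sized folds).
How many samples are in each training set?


Each validation fold has 2305/5 = 461 samples. Training set = 2305 - 461 = 1844.

1844


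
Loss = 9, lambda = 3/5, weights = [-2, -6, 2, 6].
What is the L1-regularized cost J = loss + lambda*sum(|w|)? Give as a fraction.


L1 norm = sum(|w|) = 16. J = 9 + 3/5 * 16 = 93/5.

93/5


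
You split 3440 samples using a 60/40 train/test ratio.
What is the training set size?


Test set = 3440 * 40% = 1376. Training set = 3440 - 1376 = 2064.

2064


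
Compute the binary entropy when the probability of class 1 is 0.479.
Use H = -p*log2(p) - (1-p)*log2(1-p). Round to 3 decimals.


H = -0.479*log2(0.479) - 0.521*log2(0.521) = 0.999.

0.999


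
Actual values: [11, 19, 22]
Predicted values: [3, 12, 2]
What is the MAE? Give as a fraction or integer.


MAE = (1/3) * (|11-3|=8 + |19-12|=7 + |22-2|=20). Sum = 35. MAE = 35/3.

35/3


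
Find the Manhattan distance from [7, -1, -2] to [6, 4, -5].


d = sum of absolute differences: |7-6|=1 + |-1-4|=5 + |-2--5|=3 = 9.

9


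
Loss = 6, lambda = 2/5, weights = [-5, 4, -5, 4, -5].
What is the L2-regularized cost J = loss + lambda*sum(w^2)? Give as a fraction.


L2 sq norm = sum(w^2) = 107. J = 6 + 2/5 * 107 = 244/5.

244/5


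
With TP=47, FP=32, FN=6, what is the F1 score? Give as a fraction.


Precision = 47/79 = 47/79. Recall = 47/53 = 47/53. F1 = 2*P*R/(P+R) = 47/66.

47/66


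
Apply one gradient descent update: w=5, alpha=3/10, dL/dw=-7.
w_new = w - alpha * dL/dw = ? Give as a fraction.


w_new = 5 - 3/10 * -7 = 5 - -21/10 = 71/10.

71/10


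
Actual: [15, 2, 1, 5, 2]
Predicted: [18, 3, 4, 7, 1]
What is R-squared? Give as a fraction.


Mean(y) = 5. SS_res = 24. SS_tot = 134. R^2 = 1 - 24/(134) = 55/67.

55/67


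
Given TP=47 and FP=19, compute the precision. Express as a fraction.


Precision = TP / (TP + FP) = 47 / 66 = 47/66.

47/66


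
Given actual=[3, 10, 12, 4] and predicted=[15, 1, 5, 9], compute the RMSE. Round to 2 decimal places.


MSE = 74.7500. RMSE = sqrt(74.7500) = 8.65.

8.65


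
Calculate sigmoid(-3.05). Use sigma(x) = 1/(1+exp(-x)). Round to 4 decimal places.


sigma(-3.05) = 1/(1+e^(3.05)) = 1/(1+21.115344) = 1/22.115344 = 0.0452.

0.0452


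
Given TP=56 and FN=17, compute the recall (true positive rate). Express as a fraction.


Recall = TP / (TP + FN) = 56 / 73 = 56/73.

56/73


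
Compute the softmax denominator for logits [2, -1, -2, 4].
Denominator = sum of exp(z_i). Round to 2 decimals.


Denom = e^2=7.3891 + e^-1=0.3679 + e^-2=0.1353 + e^4=54.5982. Sum = 62.4905, which rounds to 62.49.

62.49


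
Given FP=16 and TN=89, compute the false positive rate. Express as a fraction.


FPR = FP / (FP + TN) = 16 / 105 = 16/105.

16/105


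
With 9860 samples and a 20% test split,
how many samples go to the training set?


Test set = 9860 * 20% = 1972. Training set = 9860 - 1972 = 7888.

7888


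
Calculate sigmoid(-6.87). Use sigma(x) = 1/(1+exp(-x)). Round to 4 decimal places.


sigma(-6.87) = 1/(1+e^(6.87)) = 1/(1+962.948566) = 1/963.948566 = 0.0010.

0.0010


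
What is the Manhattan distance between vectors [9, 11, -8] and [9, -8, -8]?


d = sum of absolute differences: |9-9|=0 + |11--8|=19 + |-8--8|=0 = 19.

19
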